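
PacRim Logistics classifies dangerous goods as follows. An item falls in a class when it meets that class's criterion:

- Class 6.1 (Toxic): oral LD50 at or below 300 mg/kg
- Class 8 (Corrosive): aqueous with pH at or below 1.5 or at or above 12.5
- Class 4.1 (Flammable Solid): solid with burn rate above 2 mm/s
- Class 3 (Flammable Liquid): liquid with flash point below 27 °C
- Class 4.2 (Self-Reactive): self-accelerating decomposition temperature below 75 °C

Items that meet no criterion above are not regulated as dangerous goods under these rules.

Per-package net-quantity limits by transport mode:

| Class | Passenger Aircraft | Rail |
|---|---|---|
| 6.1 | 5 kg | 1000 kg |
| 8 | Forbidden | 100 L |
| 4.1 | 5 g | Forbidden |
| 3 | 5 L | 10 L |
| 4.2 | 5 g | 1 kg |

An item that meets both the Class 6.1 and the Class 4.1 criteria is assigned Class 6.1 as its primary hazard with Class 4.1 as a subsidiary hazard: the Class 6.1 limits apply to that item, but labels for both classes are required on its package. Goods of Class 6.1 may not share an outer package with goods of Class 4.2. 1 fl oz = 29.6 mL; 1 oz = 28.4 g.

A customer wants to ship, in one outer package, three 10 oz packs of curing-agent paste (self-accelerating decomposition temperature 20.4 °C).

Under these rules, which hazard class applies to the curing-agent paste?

Class 4.2

Curing-agent paste: self-accelerating decomposition temperature 20.4 °C < 75 °C → Class 4.2 (Self-Reactive).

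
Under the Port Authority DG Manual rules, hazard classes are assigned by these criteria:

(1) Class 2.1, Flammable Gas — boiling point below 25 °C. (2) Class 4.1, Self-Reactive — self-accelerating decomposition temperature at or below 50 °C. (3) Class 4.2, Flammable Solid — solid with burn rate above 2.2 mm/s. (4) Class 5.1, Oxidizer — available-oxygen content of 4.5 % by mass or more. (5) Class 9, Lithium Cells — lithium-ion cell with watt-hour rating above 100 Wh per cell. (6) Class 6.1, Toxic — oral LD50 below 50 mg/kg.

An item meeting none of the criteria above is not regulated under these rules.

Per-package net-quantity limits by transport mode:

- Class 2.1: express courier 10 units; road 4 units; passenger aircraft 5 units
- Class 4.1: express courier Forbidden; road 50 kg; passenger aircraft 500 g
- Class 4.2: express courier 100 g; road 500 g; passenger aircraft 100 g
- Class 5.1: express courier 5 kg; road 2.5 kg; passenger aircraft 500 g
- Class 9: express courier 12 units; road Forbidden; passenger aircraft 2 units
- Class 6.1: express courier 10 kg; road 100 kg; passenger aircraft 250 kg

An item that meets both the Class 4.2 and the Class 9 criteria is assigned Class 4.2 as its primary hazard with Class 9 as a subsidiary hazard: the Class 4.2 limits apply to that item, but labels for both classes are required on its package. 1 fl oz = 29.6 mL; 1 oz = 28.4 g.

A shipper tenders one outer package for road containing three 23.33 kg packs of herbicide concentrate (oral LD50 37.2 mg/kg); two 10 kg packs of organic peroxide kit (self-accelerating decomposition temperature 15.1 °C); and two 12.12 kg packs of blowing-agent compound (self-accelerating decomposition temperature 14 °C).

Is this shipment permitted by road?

With oral LD50 37.2 mg/kg (< 50 mg/kg), the herbicide concentrate falls in Class 6.1.
With self-accelerating decomposition temperature 15.1 °C (≤ 50 °C), the organic peroxide kit falls in Class 4.1.
Self-accelerating decomposition temperature 14 °C meets the Class 4.1 criterion (Self-Reactive), so the blowing-agent compound is Class 4.1.
Class 4.1 net quantity: (two 10 kg packs = 20 kg) + (two 12.12 kg packs = 24.24 kg) = 44.24 kg.
44.24 kg ≤ 50 kg (road limit, Class 4.1) — within limit.
Class 6.1 quantity: three 23.33 kg packs = 69.99 kg.
69.99 kg is within the road limit of 100 kg for Class 6.1.
Every hazard class is within its road limit and no segregation rule is violated.

Yes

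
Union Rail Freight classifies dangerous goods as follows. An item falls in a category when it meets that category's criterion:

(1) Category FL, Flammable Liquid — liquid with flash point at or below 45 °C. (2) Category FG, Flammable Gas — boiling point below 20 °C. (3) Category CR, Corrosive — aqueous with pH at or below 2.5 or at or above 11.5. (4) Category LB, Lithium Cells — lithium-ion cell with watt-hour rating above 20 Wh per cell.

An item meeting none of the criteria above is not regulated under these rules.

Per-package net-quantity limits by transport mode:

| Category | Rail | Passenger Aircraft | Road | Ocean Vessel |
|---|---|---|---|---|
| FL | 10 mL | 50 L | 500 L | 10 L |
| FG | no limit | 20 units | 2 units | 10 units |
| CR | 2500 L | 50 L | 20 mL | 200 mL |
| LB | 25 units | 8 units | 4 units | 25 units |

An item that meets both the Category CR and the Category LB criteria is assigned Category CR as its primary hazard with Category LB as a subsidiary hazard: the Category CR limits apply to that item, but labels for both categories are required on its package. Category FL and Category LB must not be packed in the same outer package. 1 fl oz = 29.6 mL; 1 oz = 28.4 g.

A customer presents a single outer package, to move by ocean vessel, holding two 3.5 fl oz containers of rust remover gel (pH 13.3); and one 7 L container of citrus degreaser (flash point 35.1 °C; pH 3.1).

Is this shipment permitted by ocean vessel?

No

pH 13.3 meets the Category CR criterion (Corrosive), so the rust remover gel is Category CR.
Flash point 35.1 °C meets the Category FL criterion (Flammable Liquid), so the citrus degreaser is Category FL.
Category FL quantity: 7 L.
7 L is within the ocean vessel limit of 10 L for Category FL.
Category CR quantity: two 3.5 fl oz containers = 207.2 mL.
207.2 mL > 200 mL (ocean vessel limit, Category CR) — over the limit.
The segregation rule (Category FL with Category LB) does not apply to Category FL with Category CR.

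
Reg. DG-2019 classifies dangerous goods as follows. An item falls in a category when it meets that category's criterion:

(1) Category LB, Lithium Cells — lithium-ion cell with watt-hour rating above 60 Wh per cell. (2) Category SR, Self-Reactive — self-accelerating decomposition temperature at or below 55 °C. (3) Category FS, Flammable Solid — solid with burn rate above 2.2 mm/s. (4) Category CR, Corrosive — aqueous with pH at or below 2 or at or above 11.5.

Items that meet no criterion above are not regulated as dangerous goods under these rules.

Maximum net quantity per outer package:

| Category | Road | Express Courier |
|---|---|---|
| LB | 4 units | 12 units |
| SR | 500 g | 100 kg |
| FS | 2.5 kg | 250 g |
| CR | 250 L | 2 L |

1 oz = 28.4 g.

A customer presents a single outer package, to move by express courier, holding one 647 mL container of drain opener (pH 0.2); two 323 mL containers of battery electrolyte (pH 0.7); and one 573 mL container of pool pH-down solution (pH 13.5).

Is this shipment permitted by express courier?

pH 0.2 meets the Category CR criterion (Corrosive), so the drain opener is Category CR.
Battery electrolyte: pH 0.7 ≤ 2 → Category CR (Corrosive).
With pH 13.5 (≥ 11.5), the pool pH-down solution falls in Category CR.
Category CR net quantity: 647 mL + (two 323 mL containers = 646 mL) + 573 mL = 1.866 L.
1.866 L is within the express courier limit of 2 L for Category CR.

Yes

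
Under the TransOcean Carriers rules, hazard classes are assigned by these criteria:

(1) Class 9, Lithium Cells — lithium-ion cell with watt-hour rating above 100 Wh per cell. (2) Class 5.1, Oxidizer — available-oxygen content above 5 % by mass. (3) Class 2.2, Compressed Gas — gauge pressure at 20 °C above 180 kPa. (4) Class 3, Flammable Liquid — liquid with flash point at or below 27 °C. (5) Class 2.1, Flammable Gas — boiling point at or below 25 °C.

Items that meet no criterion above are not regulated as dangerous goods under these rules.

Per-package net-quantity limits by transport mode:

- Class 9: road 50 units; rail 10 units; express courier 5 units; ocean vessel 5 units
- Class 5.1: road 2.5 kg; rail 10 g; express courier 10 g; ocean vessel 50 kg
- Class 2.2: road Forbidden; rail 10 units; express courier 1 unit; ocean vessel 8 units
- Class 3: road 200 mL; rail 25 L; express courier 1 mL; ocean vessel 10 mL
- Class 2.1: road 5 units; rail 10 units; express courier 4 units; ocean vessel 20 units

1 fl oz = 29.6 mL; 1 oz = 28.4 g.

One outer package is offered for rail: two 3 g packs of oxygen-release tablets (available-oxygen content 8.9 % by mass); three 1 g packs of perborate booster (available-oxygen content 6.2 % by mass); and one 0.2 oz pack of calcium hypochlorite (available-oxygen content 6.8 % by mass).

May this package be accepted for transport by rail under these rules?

With available-oxygen content 8.9 % by mass (> 5 % by mass), the oxygen-release tablets fall in Class 5.1.
Available-oxygen content 6.2 % by mass meets the Class 5.1 criterion (Oxidizer), so the perborate booster is Class 5.1.
Available-oxygen content 6.8 % by mass meets the Class 5.1 criterion (Oxidizer), so the calcium hypochlorite is Class 5.1.
Total Class 5.1: (two 3 g packs = 6 g) + (three 1 g packs = 3 g) + (one 0.2 oz pack = 5.68 g) = 14.68 g.
That exceeds the Class 5.1 rail limit of 10 g.

No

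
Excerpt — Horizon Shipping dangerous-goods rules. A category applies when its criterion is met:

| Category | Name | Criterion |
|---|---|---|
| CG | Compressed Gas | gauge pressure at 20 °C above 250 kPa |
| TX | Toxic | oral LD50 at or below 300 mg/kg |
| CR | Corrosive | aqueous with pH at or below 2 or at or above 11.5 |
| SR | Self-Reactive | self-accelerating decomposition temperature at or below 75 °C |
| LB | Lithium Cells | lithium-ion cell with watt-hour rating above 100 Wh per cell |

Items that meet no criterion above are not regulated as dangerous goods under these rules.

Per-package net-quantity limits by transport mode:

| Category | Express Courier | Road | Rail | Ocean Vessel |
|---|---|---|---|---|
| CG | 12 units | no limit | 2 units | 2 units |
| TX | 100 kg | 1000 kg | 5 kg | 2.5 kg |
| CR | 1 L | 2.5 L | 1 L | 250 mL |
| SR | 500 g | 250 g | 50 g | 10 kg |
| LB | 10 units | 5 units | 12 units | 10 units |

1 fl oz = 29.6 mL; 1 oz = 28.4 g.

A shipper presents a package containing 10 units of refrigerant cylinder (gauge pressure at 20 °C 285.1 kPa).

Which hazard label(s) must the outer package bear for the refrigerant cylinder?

Category CG

Gauge pressure at 20 °C 285.1 kPa meets the Category CG criterion (Compressed Gas), so the refrigerant cylinder is Category CG.
Only the Category CG label is required.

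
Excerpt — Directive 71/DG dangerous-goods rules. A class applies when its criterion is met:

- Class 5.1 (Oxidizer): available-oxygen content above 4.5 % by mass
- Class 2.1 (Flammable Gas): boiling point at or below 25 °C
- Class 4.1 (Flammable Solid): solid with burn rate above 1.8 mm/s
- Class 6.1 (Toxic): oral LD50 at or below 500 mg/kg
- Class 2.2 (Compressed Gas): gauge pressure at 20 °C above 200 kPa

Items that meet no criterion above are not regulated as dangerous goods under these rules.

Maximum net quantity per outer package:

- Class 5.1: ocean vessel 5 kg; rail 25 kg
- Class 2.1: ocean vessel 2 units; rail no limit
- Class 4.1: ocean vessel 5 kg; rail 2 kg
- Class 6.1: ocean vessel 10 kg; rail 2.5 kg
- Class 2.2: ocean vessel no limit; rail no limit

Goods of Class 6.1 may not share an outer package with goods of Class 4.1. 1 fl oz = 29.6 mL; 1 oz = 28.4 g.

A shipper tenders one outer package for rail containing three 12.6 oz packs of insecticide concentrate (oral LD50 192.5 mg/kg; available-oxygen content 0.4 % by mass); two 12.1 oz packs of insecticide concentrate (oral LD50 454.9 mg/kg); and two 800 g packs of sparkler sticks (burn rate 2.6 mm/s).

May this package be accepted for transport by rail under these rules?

No

The insecticide concentrate has oral LD50 192.5 mg/kg, which is ≤ 500 mg/kg, so it is Class 6.1 (Toxic).
With oral LD50 454.9 mg/kg (≤ 500 mg/kg), the insecticide concentrate falls in Class 6.1.
Burn rate 2.6 mm/s meets the Class 4.1 criterion (Flammable Solid), so the sparkler sticks are Class 4.1.
Total Class 6.1: (three 12.6 oz packs = 1073.52 g) + (two 12.1 oz packs = 687.28 g) = 1760.8 g.
1760.8 g ≤ 2.5 kg (rail limit, Class 6.1) — within limit.
Class 4.1 quantity: two 800 g packs = 1.6 kg.
That is within the Class 4.1 rail limit of 2 kg.
Class 6.1 and Class 4.1 may not share an outer package.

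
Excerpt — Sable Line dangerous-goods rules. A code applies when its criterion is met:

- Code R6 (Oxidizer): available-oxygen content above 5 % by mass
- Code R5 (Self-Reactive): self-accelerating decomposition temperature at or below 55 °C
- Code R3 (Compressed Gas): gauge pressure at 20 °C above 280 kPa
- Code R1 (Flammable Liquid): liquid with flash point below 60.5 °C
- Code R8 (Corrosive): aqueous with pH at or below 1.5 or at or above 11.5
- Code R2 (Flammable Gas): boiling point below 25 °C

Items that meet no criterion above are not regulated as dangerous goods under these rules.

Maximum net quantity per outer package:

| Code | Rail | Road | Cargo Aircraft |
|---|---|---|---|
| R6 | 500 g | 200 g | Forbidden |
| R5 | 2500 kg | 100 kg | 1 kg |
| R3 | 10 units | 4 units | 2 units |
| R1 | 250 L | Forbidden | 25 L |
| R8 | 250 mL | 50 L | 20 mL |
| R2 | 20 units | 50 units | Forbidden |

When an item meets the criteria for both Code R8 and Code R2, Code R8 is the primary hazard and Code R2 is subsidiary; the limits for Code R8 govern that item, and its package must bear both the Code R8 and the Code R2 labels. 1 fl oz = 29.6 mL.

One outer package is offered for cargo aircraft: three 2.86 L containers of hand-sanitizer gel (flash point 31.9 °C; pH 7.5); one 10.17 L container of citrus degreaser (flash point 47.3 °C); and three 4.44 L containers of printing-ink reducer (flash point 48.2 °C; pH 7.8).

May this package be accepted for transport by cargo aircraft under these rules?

Hand-sanitizer gel: flash point 31.9 °C < 60.5 °C → Code R1 (Flammable Liquid).
With flash point 47.3 °C (< 60.5 °C), the citrus degreaser falls in Code R1.
Printing-ink reducer: flash point 48.2 °C < 60.5 °C → Code R1 (Flammable Liquid).
Total Code R1: (three 2.86 L containers = 8.58 L) + 10.17 L + (three 4.44 L containers = 13.32 L) = 32.07 L.
32.07 L > 25 L (cargo aircraft limit, Code R1) — over the limit.

No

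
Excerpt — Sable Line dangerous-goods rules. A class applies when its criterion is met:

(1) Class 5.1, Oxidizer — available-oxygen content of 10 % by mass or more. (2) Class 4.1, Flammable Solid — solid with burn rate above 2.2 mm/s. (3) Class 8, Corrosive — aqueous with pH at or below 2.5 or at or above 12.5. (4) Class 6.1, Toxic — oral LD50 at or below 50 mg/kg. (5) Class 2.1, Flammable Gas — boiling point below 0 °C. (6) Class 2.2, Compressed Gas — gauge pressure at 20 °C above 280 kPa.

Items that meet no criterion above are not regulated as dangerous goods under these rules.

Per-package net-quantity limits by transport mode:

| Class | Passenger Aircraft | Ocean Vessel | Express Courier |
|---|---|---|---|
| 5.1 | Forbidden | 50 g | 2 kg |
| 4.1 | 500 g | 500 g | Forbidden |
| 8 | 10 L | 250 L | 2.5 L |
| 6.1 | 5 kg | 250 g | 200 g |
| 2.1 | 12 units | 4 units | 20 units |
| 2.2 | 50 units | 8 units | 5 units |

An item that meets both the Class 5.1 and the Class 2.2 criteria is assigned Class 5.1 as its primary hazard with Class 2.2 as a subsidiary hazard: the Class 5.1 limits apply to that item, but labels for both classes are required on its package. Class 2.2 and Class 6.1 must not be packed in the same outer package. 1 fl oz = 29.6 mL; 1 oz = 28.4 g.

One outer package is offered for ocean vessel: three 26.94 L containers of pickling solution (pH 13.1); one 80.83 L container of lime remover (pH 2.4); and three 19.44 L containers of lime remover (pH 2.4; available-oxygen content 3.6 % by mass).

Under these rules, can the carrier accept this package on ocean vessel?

The pickling solution has pH 13.1, which is ≥ 12.5, so it is Class 8 (Corrosive).
pH 2.4 meets the Class 8 criterion (Corrosive), so the lime remover is Class 8.
Lime remover: pH 2.4 ≤ 2.5 → Class 8 (Corrosive).
Total Class 8: (three 26.94 L containers = 80.82 L) + 80.83 L + (three 19.44 L containers = 58.32 L) = 219.97 L.
219.97 L ≤ 250 L (ocean vessel limit, Class 8) — within limit.

Yes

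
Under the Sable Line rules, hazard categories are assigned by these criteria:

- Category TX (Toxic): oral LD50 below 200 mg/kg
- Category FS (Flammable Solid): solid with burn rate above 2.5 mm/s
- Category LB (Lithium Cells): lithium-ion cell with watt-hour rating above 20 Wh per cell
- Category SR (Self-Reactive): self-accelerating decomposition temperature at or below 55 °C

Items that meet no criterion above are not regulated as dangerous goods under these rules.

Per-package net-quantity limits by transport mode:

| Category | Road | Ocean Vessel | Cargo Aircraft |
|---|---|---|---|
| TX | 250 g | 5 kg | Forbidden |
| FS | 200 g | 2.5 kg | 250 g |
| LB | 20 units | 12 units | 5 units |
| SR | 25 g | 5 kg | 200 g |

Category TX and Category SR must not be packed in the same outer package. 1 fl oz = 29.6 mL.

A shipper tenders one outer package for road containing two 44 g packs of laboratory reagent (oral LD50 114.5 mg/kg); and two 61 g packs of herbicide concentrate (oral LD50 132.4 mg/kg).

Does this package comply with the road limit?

Yes

The laboratory reagent has oral LD50 114.5 mg/kg, which is < 200 mg/kg, so it is Category TX (Toxic).
Oral LD50 132.4 mg/kg meets the Category TX criterion (Toxic), so the herbicide concentrate is Category TX.
Category TX net quantity: (two 44 g packs = 88 g) + (two 61 g packs = 122 g) = 210 g.
That is within the Category TX road limit of 250 g.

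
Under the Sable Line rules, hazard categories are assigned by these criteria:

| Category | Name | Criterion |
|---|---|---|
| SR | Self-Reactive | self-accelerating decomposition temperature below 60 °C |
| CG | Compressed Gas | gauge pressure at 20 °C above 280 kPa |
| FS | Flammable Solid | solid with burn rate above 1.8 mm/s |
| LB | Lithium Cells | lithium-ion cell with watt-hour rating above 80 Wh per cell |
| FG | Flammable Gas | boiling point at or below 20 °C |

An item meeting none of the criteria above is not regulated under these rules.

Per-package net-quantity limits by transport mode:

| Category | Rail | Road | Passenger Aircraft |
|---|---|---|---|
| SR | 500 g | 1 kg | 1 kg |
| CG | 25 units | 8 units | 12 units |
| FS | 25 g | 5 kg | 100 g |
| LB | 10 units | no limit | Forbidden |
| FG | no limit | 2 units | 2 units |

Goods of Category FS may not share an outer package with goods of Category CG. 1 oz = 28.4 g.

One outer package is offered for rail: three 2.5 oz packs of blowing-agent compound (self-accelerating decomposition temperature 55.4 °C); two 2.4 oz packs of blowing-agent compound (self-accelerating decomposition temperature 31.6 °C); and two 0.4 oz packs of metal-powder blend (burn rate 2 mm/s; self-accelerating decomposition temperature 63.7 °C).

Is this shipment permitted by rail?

Yes

With self-accelerating decomposition temperature 55.4 °C (< 60 °C), the blowing-agent compound falls in Category SR.
With self-accelerating decomposition temperature 31.6 °C (< 60 °C), the blowing-agent compound falls in Category SR.
Metal-powder blend: burn rate 2 mm/s > 1.8 mm/s → Category FS (Flammable Solid).
Category FS quantity: two 0.4 oz packs = 22.72 g.
22.72 g is within the rail limit of 25 g for Category FS.
Total Category SR: (three 2.5 oz packs = 213 g) + (two 2.4 oz packs = 136.32 g) = 349.32 g.
349.32 g is within the rail limit of 500 g for Category SR.
The segregation rule (Category FS with Category CG) does not apply to Category FS with Category SR.
Every hazard category is within its rail limit and no segregation rule is violated.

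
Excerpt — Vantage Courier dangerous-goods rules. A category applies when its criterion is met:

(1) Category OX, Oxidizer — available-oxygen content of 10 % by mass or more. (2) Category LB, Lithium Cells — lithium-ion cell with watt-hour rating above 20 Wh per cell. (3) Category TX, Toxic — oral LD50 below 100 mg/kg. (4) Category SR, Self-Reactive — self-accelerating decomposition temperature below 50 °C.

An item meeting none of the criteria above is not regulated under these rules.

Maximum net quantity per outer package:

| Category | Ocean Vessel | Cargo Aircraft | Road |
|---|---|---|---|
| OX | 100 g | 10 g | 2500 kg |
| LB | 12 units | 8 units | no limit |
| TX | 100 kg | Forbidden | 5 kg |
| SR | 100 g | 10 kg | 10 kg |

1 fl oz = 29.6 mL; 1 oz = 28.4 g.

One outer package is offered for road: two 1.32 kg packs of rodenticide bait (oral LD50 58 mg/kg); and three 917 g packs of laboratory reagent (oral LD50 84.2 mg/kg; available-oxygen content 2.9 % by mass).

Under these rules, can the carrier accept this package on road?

No

With oral LD50 58 mg/kg (< 100 mg/kg), the rodenticide bait falls in Category TX.
With oral LD50 84.2 mg/kg (< 100 mg/kg), the laboratory reagent falls in Category TX.
Category TX net quantity: (two 1.32 kg packs = 2.64 kg) + (three 917 g packs = 2.751 kg) = 5.391 kg.
That exceeds the Category TX road limit of 5 kg.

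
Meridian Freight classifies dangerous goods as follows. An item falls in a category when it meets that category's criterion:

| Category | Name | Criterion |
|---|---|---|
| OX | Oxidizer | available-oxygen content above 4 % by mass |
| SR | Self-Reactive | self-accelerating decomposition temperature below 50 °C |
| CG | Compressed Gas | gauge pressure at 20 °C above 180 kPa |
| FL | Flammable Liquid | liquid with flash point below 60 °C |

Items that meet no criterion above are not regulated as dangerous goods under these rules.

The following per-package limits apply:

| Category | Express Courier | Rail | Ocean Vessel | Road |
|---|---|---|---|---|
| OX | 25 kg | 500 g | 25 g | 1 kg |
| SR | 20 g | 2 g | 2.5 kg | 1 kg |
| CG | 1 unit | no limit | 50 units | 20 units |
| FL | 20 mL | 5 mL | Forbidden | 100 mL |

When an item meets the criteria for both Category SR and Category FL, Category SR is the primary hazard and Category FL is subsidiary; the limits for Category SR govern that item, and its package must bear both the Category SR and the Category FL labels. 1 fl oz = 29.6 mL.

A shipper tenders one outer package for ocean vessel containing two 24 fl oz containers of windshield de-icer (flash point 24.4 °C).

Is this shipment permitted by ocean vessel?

No

With flash point 24.4 °C (< 60 °C), the windshield de-icer falls in Category FL.
Category FL quantity: two 24 fl oz containers = 1420.8 mL.
Category FL is Forbidden by ocean vessel.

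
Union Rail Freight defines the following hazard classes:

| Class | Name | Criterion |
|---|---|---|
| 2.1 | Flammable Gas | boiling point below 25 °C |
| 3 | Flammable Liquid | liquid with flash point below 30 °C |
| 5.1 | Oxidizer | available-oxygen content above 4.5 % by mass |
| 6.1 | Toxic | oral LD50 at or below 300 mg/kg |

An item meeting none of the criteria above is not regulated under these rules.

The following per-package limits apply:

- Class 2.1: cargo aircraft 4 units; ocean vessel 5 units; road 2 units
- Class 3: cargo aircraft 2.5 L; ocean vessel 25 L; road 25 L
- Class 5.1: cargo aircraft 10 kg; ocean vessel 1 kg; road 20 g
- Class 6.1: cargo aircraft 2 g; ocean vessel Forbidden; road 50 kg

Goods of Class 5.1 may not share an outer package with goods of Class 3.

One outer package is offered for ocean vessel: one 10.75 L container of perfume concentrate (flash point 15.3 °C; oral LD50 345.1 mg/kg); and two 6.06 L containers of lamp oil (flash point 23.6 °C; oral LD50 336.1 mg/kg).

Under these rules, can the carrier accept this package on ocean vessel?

Yes

Perfume concentrate: flash point 15.3 °C < 30 °C → Class 3 (Flammable Liquid).
With flash point 23.6 °C (< 30 °C), the lamp oil falls in Class 3.
Class 3 net quantity: 10.75 L + (two 6.06 L containers = 12.12 L) = 22.87 L.
That is within the Class 3 ocean vessel limit of 25 L.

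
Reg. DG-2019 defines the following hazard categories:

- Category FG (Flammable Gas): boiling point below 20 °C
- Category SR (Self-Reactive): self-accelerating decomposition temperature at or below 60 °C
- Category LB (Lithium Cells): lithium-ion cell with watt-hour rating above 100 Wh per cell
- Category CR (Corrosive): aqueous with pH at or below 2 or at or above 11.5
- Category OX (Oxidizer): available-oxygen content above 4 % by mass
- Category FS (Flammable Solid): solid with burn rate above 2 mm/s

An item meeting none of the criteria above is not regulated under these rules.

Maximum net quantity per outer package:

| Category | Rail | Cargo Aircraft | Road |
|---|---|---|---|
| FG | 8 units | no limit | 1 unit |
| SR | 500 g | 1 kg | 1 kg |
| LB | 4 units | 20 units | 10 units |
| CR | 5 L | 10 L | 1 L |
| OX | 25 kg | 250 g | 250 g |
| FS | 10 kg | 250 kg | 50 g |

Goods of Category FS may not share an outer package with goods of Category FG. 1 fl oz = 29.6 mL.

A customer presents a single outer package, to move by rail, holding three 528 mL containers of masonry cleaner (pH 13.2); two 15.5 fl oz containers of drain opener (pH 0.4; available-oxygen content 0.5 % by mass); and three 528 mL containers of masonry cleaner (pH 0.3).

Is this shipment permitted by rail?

The masonry cleaner has pH 13.2, which is ≥ 11.5, so it is Category CR (Corrosive).
Drain opener: pH 0.4 ≤ 2 → Category CR (Corrosive).
pH 0.3 meets the Category CR criterion (Corrosive), so the masonry cleaner is Category CR.
Category CR net quantity: (three 528 mL containers = 1.584 L) + (two 15.5 fl oz containers = 917.6 mL) + (three 528 mL containers = 1.584 L) = 4085.6 mL.
That is within the Category CR rail limit of 5 L.

Yes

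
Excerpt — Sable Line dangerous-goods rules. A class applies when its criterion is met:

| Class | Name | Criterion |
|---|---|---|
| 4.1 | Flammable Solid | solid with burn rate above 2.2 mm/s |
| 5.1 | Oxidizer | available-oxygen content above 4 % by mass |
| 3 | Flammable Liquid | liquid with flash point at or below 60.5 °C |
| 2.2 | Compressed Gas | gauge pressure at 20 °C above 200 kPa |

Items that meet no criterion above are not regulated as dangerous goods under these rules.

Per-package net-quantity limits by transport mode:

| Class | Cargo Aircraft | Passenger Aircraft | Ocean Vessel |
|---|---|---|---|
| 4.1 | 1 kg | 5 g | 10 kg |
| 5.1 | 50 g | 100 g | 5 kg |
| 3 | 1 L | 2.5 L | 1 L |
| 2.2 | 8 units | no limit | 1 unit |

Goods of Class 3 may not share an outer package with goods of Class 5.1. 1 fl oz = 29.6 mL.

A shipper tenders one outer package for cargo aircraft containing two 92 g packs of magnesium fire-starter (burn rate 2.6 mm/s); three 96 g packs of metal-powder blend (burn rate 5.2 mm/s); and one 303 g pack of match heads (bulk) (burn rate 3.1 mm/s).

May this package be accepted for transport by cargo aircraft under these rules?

Burn rate 2.6 mm/s meets the Class 4.1 criterion (Flammable Solid), so the magnesium fire-starter is Class 4.1.
The metal-powder blend has burn rate 5.2 mm/s, which is > 2.2 mm/s, so it is Class 4.1 (Flammable Solid).
Match heads (bulk): burn rate 3.1 mm/s > 2.2 mm/s → Class 4.1 (Flammable Solid).
Total Class 4.1: (two 92 g packs = 184 g) + (three 96 g packs = 288 g) + 303 g = 775 g.
That is within the Class 4.1 cargo aircraft limit of 1 kg.

Yes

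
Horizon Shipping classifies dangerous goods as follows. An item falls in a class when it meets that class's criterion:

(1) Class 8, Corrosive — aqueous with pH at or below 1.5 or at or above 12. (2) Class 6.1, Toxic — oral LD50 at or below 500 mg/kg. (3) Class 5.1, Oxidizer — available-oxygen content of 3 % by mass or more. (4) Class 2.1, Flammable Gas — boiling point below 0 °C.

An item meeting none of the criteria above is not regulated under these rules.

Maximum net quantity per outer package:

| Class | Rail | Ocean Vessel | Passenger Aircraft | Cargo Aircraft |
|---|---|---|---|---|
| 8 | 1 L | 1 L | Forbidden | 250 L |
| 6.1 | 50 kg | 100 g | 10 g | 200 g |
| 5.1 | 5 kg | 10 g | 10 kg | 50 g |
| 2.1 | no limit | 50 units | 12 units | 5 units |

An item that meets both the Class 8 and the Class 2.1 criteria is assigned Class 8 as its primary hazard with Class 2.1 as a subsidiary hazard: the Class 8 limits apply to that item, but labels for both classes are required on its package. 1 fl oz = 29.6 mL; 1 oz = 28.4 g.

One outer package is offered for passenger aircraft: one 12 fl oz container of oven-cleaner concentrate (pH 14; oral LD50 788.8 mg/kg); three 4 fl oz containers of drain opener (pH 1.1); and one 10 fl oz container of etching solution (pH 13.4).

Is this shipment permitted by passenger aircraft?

No

The oven-cleaner concentrate has pH 14, which is ≥ 12, so it is Class 8 (Corrosive).
pH 1.1 meets the Class 8 criterion (Corrosive), so the drain opener is Class 8.
pH 13.4 meets the Class 8 criterion (Corrosive), so the etching solution is Class 8.
Total Class 8: (one 12 fl oz container = 355.2 mL) + (three 4 fl oz containers = 355.2 mL) + (one 10 fl oz container = 296 mL) = 1006.4 mL.
Class 8 is Forbidden by passenger aircraft.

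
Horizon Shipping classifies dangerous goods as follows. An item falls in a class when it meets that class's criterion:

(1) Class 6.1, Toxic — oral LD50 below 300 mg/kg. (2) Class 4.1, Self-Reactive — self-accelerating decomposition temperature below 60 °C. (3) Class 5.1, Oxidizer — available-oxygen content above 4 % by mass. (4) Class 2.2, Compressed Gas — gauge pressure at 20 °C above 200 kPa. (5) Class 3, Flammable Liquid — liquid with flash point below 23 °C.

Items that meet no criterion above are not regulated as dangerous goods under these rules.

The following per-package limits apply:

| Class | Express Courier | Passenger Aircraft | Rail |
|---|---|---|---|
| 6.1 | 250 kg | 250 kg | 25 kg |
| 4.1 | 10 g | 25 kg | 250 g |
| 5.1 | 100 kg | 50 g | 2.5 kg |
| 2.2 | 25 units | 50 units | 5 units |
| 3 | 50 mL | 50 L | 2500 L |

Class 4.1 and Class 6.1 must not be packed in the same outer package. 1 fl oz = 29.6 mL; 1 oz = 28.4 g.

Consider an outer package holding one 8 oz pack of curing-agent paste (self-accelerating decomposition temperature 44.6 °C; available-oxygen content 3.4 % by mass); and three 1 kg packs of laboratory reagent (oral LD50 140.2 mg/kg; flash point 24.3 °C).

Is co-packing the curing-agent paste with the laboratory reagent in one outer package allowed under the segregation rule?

No

Curing-agent paste: self-accelerating decomposition temperature 44.6 °C < 60 °C → Class 4.1 (Self-Reactive).
Oral LD50 140.2 mg/kg meets the Class 6.1 criterion (Toxic), so the laboratory reagent is Class 6.1.
Class 4.1 and Class 6.1 may not share an outer package.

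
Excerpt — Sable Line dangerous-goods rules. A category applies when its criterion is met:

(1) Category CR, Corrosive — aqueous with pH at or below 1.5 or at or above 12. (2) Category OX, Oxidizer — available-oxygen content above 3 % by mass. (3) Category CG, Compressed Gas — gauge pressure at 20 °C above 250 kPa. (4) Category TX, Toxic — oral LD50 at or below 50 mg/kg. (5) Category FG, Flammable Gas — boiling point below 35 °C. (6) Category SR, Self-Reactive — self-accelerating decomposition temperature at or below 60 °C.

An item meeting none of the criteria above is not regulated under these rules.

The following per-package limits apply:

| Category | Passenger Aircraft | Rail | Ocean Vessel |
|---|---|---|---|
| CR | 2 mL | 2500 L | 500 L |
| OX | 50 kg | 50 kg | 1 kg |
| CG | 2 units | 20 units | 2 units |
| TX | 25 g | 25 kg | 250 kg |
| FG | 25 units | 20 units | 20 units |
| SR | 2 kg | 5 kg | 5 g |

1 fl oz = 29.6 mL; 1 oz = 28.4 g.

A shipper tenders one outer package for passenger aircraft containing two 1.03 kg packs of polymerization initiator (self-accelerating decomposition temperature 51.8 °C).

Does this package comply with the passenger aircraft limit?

Polymerization initiator: self-accelerating decomposition temperature 51.8 °C ≤ 60 °C → Category SR (Self-Reactive).
Category SR quantity: two 1.03 kg packs = 2.06 kg.
That exceeds the Category SR passenger aircraft limit of 2 kg.

No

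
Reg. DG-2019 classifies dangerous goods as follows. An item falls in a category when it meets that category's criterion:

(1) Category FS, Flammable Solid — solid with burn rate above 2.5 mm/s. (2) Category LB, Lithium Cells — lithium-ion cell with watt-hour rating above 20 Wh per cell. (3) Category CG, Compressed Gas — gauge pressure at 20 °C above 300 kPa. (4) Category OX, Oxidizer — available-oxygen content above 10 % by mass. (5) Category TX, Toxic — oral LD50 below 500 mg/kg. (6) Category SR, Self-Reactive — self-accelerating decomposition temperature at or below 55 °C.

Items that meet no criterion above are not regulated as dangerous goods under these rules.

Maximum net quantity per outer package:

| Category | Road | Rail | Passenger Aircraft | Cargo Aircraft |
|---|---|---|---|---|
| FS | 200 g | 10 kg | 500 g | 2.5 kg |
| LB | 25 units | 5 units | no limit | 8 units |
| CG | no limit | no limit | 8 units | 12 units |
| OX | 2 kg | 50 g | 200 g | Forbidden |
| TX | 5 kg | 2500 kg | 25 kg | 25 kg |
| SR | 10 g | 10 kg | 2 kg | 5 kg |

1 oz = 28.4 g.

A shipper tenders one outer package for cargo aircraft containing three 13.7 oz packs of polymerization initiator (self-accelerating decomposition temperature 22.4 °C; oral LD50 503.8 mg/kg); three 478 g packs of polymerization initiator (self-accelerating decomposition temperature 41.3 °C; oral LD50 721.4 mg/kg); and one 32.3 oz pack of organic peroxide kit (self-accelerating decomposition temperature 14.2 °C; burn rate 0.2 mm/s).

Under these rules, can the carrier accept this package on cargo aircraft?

Yes

With self-accelerating decomposition temperature 22.4 °C (≤ 55 °C), the polymerization initiator falls in Category SR.
With self-accelerating decomposition temperature 41.3 °C (≤ 55 °C), the polymerization initiator falls in Category SR.
Self-accelerating decomposition temperature 14.2 °C meets the Category SR criterion (Self-Reactive), so the organic peroxide kit is Category SR.
Total Category SR: (three 13.7 oz packs = 1167.24 g) + (three 478 g packs = 1.434 kg) + (one 32.3 oz pack = 917.32 g) = 3518.56 g.
That is within the Category SR cargo aircraft limit of 5 kg.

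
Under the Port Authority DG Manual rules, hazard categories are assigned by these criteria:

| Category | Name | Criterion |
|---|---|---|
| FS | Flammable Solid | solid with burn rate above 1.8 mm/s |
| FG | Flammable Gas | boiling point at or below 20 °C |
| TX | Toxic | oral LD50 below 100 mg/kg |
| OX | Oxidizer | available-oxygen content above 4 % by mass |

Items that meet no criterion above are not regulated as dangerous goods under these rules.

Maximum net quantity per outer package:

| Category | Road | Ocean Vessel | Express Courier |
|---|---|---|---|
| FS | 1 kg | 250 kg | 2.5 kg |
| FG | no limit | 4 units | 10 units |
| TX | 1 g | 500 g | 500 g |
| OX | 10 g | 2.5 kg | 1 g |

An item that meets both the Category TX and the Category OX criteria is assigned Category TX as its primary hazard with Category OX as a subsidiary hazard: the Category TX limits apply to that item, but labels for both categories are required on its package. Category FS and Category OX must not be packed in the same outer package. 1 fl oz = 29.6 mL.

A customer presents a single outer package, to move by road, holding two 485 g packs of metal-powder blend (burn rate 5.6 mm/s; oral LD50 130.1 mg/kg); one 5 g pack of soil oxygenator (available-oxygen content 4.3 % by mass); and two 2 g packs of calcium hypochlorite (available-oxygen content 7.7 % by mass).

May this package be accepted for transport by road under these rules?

With burn rate 5.6 mm/s (> 1.8 mm/s), the metal-powder blend falls in Category FS.
The soil oxygenator has available-oxygen content 4.3 % by mass, which is > 4 % by mass, so it is Category OX (Oxidizer).
The calcium hypochlorite has available-oxygen content 7.7 % by mass, which is > 4 % by mass, so it is Category OX (Oxidizer).
Category FS quantity: two 485 g packs = 970 g.
That is within the Category FS road limit of 1 kg.
Total Category OX: 5 g + (two 2 g packs = 4 g) = 9 g.
That is within the Category OX road limit of 10 g.
Category FS and Category OX may not share an outer package.

No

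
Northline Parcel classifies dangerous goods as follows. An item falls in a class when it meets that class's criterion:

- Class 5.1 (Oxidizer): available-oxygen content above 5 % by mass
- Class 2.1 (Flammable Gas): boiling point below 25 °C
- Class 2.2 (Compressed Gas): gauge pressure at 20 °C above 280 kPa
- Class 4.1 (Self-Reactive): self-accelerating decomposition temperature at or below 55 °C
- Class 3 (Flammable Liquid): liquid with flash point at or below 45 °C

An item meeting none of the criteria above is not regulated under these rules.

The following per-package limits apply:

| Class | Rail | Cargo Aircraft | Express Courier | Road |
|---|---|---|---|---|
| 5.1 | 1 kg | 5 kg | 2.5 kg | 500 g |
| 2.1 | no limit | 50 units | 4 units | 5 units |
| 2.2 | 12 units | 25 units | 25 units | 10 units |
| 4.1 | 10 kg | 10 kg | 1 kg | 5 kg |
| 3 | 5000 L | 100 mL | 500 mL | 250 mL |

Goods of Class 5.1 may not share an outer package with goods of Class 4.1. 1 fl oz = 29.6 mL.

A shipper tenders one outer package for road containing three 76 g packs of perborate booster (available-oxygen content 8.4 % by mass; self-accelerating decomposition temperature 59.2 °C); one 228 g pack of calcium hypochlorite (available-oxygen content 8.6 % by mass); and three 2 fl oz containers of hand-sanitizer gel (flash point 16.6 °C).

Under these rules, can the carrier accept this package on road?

Perborate booster: available-oxygen content 8.4 % by mass > 5 % by mass → Class 5.1 (Oxidizer).
The calcium hypochlorite has available-oxygen content 8.6 % by mass, which is > 5 % by mass, so it is Class 5.1 (Oxidizer).
Flash point 16.6 °C meets the Class 3 criterion (Flammable Liquid), so the hand-sanitizer gel is Class 3.
Class 5.1 net quantity: (three 76 g packs = 228 g) + 228 g = 456 g.
456 g is within the road limit of 500 g for Class 5.1.
Class 3 quantity: three 2 fl oz containers = 177.6 mL.
177.6 mL is within the road limit of 250 mL for Class 3.
The segregation rule (Class 5.1 with Class 4.1) does not apply to Class 5.1 with Class 3.
Every hazard class is within its road limit and no segregation rule is violated.

Yes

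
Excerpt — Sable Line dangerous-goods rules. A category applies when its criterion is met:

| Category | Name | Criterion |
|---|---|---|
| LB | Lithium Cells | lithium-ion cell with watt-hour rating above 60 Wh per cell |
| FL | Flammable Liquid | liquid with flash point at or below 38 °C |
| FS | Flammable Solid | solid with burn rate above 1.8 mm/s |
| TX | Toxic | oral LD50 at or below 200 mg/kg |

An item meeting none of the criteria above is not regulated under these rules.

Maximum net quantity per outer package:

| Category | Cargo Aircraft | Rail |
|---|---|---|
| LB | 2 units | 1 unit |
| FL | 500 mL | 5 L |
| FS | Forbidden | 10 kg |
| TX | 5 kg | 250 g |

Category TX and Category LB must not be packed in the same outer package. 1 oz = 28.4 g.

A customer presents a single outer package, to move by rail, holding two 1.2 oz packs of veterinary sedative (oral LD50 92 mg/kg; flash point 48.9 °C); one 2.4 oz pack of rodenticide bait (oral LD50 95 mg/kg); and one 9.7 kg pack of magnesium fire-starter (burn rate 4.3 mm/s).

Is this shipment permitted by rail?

The veterinary sedative has oral LD50 92 mg/kg, which is ≤ 200 mg/kg, so it is Category TX (Toxic).
Rodenticide bait: oral LD50 95 mg/kg ≤ 200 mg/kg → Category TX (Toxic).
Burn rate 4.3 mm/s meets the Category FS criterion (Flammable Solid), so the magnesium fire-starter is Category FS.
Total Category TX: (two 1.2 oz packs = 68.16 g) + (one 2.4 oz pack = 68.16 g) = 136.32 g.
136.32 g ≤ 250 g (rail limit, Category TX) — within limit.
Category FS quantity: 9.7 kg.
9.7 kg is within the rail limit of 10 kg for Category FS.
The segregation rule (Category TX with Category LB) does not apply to Category TX with Category FS.
Every hazard category is within its rail limit and no segregation rule is violated.

Yes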